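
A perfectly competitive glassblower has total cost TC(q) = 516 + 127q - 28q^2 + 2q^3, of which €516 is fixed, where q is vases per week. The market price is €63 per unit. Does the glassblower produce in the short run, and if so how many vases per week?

Produce at q = 8

Strip out fixed cost: VC = 127q - 28q^2 + 2q^3. Then AVC = 127 - 28q + 2q^2 and MC = 127 - 56q + 6q^2.
AVC is minimized where dAVC/dq = -28 + 4q = 0, at q = 7; min AVC = 127 - 28·7 + 2·7^2 = €29.
Since P = €63 ≥ min AVC = €29, price covers variable cost and the firm should produce.
Solving P = MC: 64 - 56q + 6q^2 = 0 ⇒ q = 4/3 or 8. On the upward-sloping branch, q* = 8.
Check: AVC at q = 8 is €31 ≤ P, so revenue covers variable cost.
Profit = P·q − TC = 63·8 − 764 = -€260, a loss, but smaller than the €516 fixed cost the firm would lose by shutting down.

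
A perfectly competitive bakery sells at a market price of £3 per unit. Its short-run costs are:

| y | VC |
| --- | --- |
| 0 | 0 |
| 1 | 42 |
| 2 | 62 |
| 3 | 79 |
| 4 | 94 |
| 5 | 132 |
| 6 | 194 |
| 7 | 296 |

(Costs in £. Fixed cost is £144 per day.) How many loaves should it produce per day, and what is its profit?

y = 0 (shut down); profit = -£144

Profit at each row (π = 3y − TC): y=0: -144; y=1: -183; y=2: -200; y=3: -214; y=4: -226; y=5: -261; y=6: -320; y=7: -419.
Profit is highest at y = 0. Equivalently, the lowest AVC in the table is 94/4 ≈ £23.50 at y = 4, and P = £3 falls below it — price never covers variable cost, so the firm shuts down and loses only its fixed cost.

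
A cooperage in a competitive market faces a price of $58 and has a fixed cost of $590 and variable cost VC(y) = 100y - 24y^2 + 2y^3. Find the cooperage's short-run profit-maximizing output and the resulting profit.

Profit = -$394 at y = 7

AVC = 100 - 24y + 2y^2 has its minimum $28 at y = 6; price $58 clears that bar, so the firm operates.
MC = 100 - 48y + 6y^2. Setting P = MC and taking the root on the rising branch gives y* = 7.
TR = 58·7 = 406. TC = 590 + 210 = 800. Profit = 406 − 800 = -$394.
That loss of $394 beats the $590 the firm would lose by shutting down; producing recovers $196 of fixed cost.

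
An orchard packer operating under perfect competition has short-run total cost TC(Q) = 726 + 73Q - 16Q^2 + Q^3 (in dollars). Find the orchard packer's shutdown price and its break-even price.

AVC = 73 - 16Q + Q^2; minimized at Q = 8, giving min AVC = $9. That is the shutdown price.
ATC = 726/Q + 73 - 16Q + Q^2. Setting dATC/dQ = −726/Q^2 − 16 + 2Q = 0 gives Q = 11 (since 2·11^3 − 16·11^2 = 726).
min ATC = 726/11 + 73 − 16·11 + 11^2 = $84. That is the break-even price.
For $9 ≤ P < $84 the firm produces at a loss; below $9 it shuts down.

Shutdown price = $9; break-even price = $84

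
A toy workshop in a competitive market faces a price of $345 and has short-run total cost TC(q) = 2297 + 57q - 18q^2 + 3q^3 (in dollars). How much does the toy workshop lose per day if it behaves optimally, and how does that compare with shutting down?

AVC = 57 - 18q + 3q^2 has its minimum $30 at q = 3; price $345 clears that bar, so the firm operates.
MC = 57 - 36q + 9q^2. Setting P = MC and taking the root on the rising branch gives q* = 8.
TR = 345·8 = 2760. TC = 2297 + 840 = 3137. Profit = 2760 − 3137 = -$377.
By producing, the firm covers all variable cost plus $1920 of fixed cost; shutting down would lose the full $2297.

Profit = -$377 at q = 8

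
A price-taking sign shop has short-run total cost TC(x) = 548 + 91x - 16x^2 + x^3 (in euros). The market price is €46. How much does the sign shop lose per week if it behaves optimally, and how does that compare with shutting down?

AVC = 91 - 16x + x^2 has its minimum €27 at x = 8; price €46 clears that bar, so the firm operates.
MC = 91 - 32x + 3x^2. Setting P = MC and taking the root on the rising branch gives x* = 9.
TR = 46·9 = 414. TC = 548 + 252 = 800. Profit = 414 − 800 = -€386.
Shutting down would mean losing the fixed cost of €548, so operating at a loss of €386 is better by €162.

Profit = -€386 at x = 9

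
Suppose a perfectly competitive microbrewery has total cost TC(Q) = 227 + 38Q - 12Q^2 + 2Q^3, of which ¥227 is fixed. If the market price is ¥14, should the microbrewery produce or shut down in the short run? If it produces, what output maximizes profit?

Variable cost is VC = 38Q - 12Q^2 + 2Q^3, so AVC = VC/Q = 38 - 12Q + 2Q^2 and MC = dTC/dQ = 38 - 24Q + 6Q^2.
AVC is minimized where dAVC/dQ = -12 + 4Q = 0, at Q = 3; min AVC = 38 - 12·3 + 2·3^2 = ¥20.
Since P = ¥14 < min AVC = ¥20, price fails to cover variable cost at any output.
Best response: produce nothing and absorb the ¥227 fixed cost.

Shut down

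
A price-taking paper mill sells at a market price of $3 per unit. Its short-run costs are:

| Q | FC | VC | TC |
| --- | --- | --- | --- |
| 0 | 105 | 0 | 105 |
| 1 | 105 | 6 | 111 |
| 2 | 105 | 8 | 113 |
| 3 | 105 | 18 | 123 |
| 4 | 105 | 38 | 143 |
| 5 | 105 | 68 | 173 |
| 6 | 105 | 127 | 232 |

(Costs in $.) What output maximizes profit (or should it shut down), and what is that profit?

Q = 0 (shut down); profit = -$105

Profit at each row (π = 3Q − TC): Q=0: -105; Q=1: -108; Q=2: -107; Q=3: -114; Q=4: -131; Q=5: -158; Q=6: -214.
Profit is highest at Q = 0. Equivalently, the lowest AVC in the table is 8/2 ≈ $4 at Q = 2, and P = $3 falls below it — price never covers variable cost, so the firm shuts down and loses only its fixed cost.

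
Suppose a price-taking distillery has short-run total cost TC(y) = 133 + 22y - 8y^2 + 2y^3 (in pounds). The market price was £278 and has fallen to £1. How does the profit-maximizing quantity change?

Output falls from 8 to 0 (the firm shuts down)

AVC = 22 - 8y + 2y^2, minimized at y = 2 where min AVC = £14. MC = 22 - 16y + 6y^2.
With P = £278 above the shutdown price, P = MC gives y = 8.
At P = £1 < min AVC = £14, price no longer covers variable cost at any output, so the firm shuts down: y = 0.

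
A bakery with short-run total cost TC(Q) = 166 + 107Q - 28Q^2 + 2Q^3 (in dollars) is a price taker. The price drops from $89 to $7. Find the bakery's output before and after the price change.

Output falls from 9 to 0 (the firm shuts down)

AVC = 107 - 28Q + 2Q^2, minimized at Q = 7 where min AVC = $9. MC = 107 - 56Q + 6Q^2.
At P = $89 ≥ min AVC, set P = MC on the rising branch: Q = 9.
At P = $7 < min AVC = $9, price no longer covers variable cost at any output, so the firm shuts down: Q = 0.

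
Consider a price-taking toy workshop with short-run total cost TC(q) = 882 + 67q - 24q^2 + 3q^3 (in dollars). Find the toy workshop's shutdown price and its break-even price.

AVC = 67 - 24q + 3q^2; minimized at q = 4, giving min AVC = $19. That is the shutdown price.
ATC = 882/q + 67 - 24q + 3q^2. Setting dATC/dq = −882/q^2 − 24 + 6q = 0 gives q = 7 (since 6·7^3 − 24·7^2 = 882).
min ATC = 882/7 + 67 − 24·7 + 3·7^2 = $172. That is the break-even price.
Between these two prices the firm operates at a loss; above $172 it earns a profit.

Shutdown price = $19; break-even price = $172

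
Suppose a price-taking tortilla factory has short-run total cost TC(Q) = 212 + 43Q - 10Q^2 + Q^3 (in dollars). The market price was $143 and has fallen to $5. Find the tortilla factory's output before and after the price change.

MC = 43 - 20Q + 3Q^2; the shutdown threshold is min AVC = $18 (at Q = 5).
With P = $143 above the shutdown price, P = MC gives Q = 10.
At P = $5 < min AVC = $18, price no longer covers variable cost at any output, so the firm shuts down: Q = 0.

Output falls from 10 to 0 (the firm shuts down)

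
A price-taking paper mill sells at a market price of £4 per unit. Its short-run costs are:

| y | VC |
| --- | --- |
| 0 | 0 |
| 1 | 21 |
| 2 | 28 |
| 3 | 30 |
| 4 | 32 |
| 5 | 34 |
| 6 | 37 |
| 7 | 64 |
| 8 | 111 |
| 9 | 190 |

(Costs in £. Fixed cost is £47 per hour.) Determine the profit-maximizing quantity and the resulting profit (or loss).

Tabulate TR − TC: y=0: -47; y=1: -64; y=2: -67; y=3: -65; y=4: -63; y=5: -61; y=6: -60; y=7: -83; y=8: -126; y=9: -201.
Profit is highest at y = 0. Equivalently, the lowest AVC in the table is 37/6 ≈ £6.17 at y = 6, and P = £4 falls below it — price never covers variable cost, so the firm shuts down and loses only its fixed cost.

y = 0 (shut down); profit = -£47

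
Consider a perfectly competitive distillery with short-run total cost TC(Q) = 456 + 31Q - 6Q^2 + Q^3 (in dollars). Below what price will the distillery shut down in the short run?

$22 per unit

The shutdown price is the minimum of AVC. VC = 31Q - 6Q^2 + Q^3, so AVC = 31 - 6Q + Q^2.
At the minimum of AVC, MC = AVC. MC = 31 - 12Q + 3Q^2; setting MC = AVC gives 2Q^2 - 6Q = 0, so Q = 3. min AVC = 22.
For P < $22 the firm produces nothing.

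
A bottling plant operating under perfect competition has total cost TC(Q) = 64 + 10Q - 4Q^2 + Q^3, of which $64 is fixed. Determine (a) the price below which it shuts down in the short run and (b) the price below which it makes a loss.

AVC = 10 - 4Q + Q^2; minimized at Q = 2, giving min AVC = $6. That is the shutdown price.
ATC = 64/Q + 10 - 4Q + Q^2. Setting dATC/dQ = −64/Q^2 − 4 + 2Q = 0 gives Q = 4 (since 2·4^3 − 4·4^2 = 64).
min ATC = 64/4 + 10 − 4·4 + 4^2 = $26. That is the break-even price.
Between these two prices the firm operates at a loss; above $26 it earns a profit.

Shutdown price = $6; break-even price = $26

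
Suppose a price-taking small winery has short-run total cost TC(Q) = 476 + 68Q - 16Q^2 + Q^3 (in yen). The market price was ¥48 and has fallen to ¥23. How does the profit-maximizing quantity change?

Output falls from 10 to 9

MC = 68 - 32Q + 3Q^2; the shutdown threshold is min AVC = ¥4 (at Q = 8).
With P = ¥48 above the shutdown price, P = MC gives Q = 10.
At P = ¥23 ≥ min AVC, set P = MC: Q = 9. The firm stays open but cuts output.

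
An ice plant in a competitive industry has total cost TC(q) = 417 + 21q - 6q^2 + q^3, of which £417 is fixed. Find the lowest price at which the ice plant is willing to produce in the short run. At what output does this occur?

The firm shuts down when price falls below the minimum of average variable cost. AVC = VC/q = 21 - 6q + q^2.
dAVC/dq = -6 + 2q = 0 gives q = 3. min AVC = 21 - 6·3 + 3^2 = 12.
For P < £12 the firm produces nothing.

£12 per unit, at q = 3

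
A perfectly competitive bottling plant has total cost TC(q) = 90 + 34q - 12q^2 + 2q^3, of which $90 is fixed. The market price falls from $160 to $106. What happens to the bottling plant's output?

AVC = 34 - 12q + 2q^2, minimized at q = 3 where min AVC = $16. MC = 34 - 24q + 6q^2.
With P = $160 above the shutdown price, P = MC gives q = 7.
At P = $106 ≥ min AVC, set P = MC: q = 6. The firm stays open but cuts output.

Output falls from 7 to 6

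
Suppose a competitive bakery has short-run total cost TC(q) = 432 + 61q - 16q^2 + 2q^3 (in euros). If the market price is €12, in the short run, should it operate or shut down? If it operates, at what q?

Variable cost is VC = 61q - 16q^2 + 2q^3, so AVC = VC/q = 61 - 16q + 2q^2 and MC = dTC/dq = 61 - 32q + 6q^2.
AVC hits its minimum where MC = AVC, at q = 4, giving min AVC = 61 - 16·4 + 2·4^2 = €29.
P = €12 lies below min AVC = €29; no output level covers variable cost.
Shutting down limits the loss to fixed cost, €432.

Shut down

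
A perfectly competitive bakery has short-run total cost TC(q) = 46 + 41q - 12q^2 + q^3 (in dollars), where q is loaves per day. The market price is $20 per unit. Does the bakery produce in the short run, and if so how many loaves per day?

Produce at q = 7

Variable cost is VC = 41q - 12q^2 + q^3, so AVC = VC/q = 41 - 12q + q^2 and MC = dTC/dq = 41 - 24q + 3q^2.
The AVC parabola has its vertex at q = 12/2 = 6, where AVC = 41 - 12·6 + 6^2 = $5.
Because $20 ≥ $5, revenue can cover variable cost; the firm operates.
Solving P = MC: 21 - 24q + 3q^2 = 0 ⇒ q = 1 or 7. On the upward-sloping branch, q* = 7.
Check: AVC at q = 7 is $6 ≤ P, so revenue covers variable cost.
Profit = P·q − TC = 20·7 − 88 = $52.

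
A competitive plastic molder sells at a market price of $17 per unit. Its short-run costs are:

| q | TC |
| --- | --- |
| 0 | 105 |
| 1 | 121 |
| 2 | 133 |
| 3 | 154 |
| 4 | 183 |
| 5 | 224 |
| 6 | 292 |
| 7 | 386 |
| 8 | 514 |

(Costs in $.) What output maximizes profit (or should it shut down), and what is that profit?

q = 2; profit = -$99

Tabulate TR − TC: q=0: -105; q=1: -104; q=2: -99; q=3: -103; q=4: -115; q=5: -139; q=6: -190; q=7: -267; q=8: -378.
Profit is maximized at q = 2. AVC there is 28/2 = $14 ≤ P, so producing beats shutting down (which would give -$105).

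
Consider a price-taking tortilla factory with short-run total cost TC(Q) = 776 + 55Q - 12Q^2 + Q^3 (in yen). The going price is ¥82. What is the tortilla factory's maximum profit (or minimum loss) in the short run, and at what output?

AVC = 55 - 12Q + Q^2; min AVC = ¥19 at Q = 6. Since P = ¥82 ≥ min AVC, the firm produces.
MC = 55 - 24Q + 3Q^2. Setting P = MC and taking the root on the rising branch gives Q* = 9.
TR = 82·9 = 738. TC = 776 + 252 = 1028. Profit = 738 − 1028 = -¥290.
By producing, the firm covers all variable cost plus ¥486 of fixed cost; shutting down would lose the full ¥776.

Profit = -¥290 at Q = 9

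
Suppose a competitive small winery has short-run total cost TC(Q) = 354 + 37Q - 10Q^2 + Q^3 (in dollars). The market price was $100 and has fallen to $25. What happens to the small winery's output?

Output falls from 9 to 6

MC = 37 - 20Q + 3Q^2; the shutdown threshold is min AVC = $12 (at Q = 5).
At P = $100 ≥ min AVC, set P = MC on the rising branch: Q = 9.
At P = $25 ≥ min AVC, set P = MC: Q = 6. The firm stays open but cuts output.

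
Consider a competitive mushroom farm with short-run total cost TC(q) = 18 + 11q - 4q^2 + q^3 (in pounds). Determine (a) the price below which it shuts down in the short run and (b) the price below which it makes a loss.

Shutdown price = £7; break-even price = £14

Shutdown price = min AVC. AVC = 11 - 4q + q^2, with vertex at q = 2 and minimum £7.
ATC = 18/q + 11 - 4q + q^2. Setting dATC/dq = −18/q^2 − 4 + 2q = 0 gives q = 3 (since 2·3^3 − 4·3^2 = 18).
min ATC = 18/3 + 11 − 4·3 + 3^2 = £14. That is the break-even price.
Between these two prices the firm operates at a loss; above £14 it earns a profit.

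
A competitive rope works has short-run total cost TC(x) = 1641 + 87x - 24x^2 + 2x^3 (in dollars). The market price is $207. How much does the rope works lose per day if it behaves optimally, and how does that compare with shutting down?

Profit = -$41 at x = 10

AVC = 87 - 24x + 2x^2 has its minimum $15 at x = 6; price $207 clears that bar, so the firm operates.
With MC = 87 - 48x + 6x^2, P = MC on the upward-sloping part at x* = 10.
TR = 207·10 = 2070. TC = 1641 + 470 = 2111. Profit = 2070 − 2111 = -$41.
By producing, the firm covers all variable cost plus $1600 of fixed cost; shutting down would lose the full $1641.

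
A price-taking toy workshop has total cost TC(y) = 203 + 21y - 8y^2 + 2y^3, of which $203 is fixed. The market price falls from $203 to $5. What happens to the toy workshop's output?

MC = 21 - 16y + 6y^2; the shutdown threshold is min AVC = $13 (at y = 2).
With P = $203 above the shutdown price, P = MC gives y = 7.
At P = $5 < min AVC = $13, price no longer covers variable cost at any output, so the firm shuts down: y = 0.

Output falls from 7 to 0 (the firm shuts down)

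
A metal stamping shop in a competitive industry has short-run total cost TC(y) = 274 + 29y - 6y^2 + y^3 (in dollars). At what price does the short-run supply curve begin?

$20 per unit

The shutdown price is the minimum of AVC. VC = 29y - 6y^2 + y^3, so AVC = 29 - 6y + y^2.
At the minimum of AVC, MC = AVC. MC = 29 - 12y + 3y^2; setting MC = AVC gives 2y^2 - 6y = 0, so y = 3. min AVC = 20.
The firm shuts down for any P below $20.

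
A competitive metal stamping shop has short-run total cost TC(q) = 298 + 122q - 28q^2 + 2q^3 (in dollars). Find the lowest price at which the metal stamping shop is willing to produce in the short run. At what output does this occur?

$24 per unit, at q = 7

The shutdown price is the minimum of AVC. VC = 122q - 28q^2 + 2q^3, so AVC = 122 - 28q + 2q^2.
At the minimum of AVC, MC = AVC. MC = 122 - 56q + 6q^2; setting MC = AVC gives 4q^2 - 28q = 0, so q = 7. min AVC = 24.
The firm shuts down for any P below $24.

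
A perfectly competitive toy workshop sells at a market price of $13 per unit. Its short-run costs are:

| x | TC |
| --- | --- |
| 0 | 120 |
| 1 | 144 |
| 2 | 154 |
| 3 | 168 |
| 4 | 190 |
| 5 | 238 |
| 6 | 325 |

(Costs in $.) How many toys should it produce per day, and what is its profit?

Compute π = P·x − TC at each output: x=0: -120; x=1: -131; x=2: -128; x=3: -129; x=4: -138; x=5: -173; x=6: -247.
Profit is highest at x = 0. Equivalently, the lowest AVC in the table is 48/3 ≈ $16 at x = 3, and P = $13 falls below it — price never covers variable cost, so the firm shuts down and loses only its fixed cost.

x = 0 (shut down); profit = -$120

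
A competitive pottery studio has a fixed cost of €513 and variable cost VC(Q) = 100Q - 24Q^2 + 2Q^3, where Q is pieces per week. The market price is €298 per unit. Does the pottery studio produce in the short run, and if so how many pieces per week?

Produce at Q = 11

Variable cost is VC = 100Q - 24Q^2 + 2Q^3, so AVC = VC/Q = 100 - 24Q + 2Q^2 and MC = dTC/dQ = 100 - 48Q + 6Q^2.
AVC hits its minimum where MC = AVC, at Q = 6, giving min AVC = 100 - 24·6 + 2·6^2 = €28.
Since P = €298 ≥ min AVC = €28, price covers variable cost and the firm should produce.
Solving P = MC: -198 - 48Q + 6Q^2 = 0 ⇒ Q = -3 or 11. On the upward-sloping branch, Q* = 11.
Check: AVC at Q = 11 is €78 ≤ P, so revenue covers variable cost.
Profit = P·Q − TC = 298·11 − 1371 = €1907.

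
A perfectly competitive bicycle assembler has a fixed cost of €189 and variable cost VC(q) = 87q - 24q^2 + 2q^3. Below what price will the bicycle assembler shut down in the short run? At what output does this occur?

€15 per unit, at q = 6

Short-run supply begins at min AVC. From VC = 87q - 24q^2 + 2q^3, AVC = 87 - 24q + 2q^2.
At the minimum of AVC, MC = AVC. MC = 87 - 48q + 6q^2; setting MC = AVC gives 4q^2 - 24q = 0, so q = 6. min AVC = 15.
For P < €15 the firm produces nothing.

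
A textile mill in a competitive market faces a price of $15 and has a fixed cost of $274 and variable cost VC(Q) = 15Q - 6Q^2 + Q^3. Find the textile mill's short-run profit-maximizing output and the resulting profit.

Profit = -$242 at Q = 4

AVC = 15 - 6Q + Q^2; min AVC = $6 at Q = 3. Since P = $15 ≥ min AVC, the firm produces.
With MC = 15 - 12Q + 3Q^2, P = MC on the upward-sloping part at Q* = 4.
TR = 15·4 = 60. TC = 274 + 28 = 302. Profit = 60 − 302 = -$242.
By producing, the firm covers all variable cost plus $32 of fixed cost; shutting down would lose the full $274.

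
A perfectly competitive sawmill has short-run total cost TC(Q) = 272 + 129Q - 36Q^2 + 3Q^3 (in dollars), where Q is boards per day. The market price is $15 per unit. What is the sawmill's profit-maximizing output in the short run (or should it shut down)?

Shut down

Variable cost is VC = 129Q - 36Q^2 + 3Q^3, so AVC = VC/Q = 129 - 36Q + 3Q^2 and MC = dTC/dQ = 129 - 72Q + 9Q^2.
The AVC parabola has its vertex at Q = 36/6 = 6, where AVC = 129 - 36·6 + 3·6^2 = $21.
P = $15 lies below min AVC = $21; no output level covers variable cost.
Shutting down limits the loss to fixed cost, $272.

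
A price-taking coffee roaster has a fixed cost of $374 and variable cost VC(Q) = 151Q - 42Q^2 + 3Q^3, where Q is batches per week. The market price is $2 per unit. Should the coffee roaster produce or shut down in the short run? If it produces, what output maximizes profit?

Variable cost is VC = 151Q - 42Q^2 + 3Q^3, so AVC = VC/Q = 151 - 42Q + 3Q^2 and MC = dTC/dQ = 151 - 84Q + 9Q^2.
AVC hits its minimum where MC = AVC, at Q = 7, giving min AVC = 151 - 42·7 + 3·7^2 = $4.
With P < min AVC ($2 < $4), every unit sold adds to the loss.
Shutting down limits the loss to fixed cost, $374.

Shut down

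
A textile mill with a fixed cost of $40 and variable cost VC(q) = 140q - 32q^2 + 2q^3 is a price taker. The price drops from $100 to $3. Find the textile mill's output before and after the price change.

MC = 140 - 64q + 6q^2; the shutdown threshold is min AVC = $12 (at q = 8).
At P = $100 ≥ min AVC, set P = MC on the rising branch: q = 10.
At P = $3 < min AVC = $12, price no longer covers variable cost at any output, so the firm shuts down: q = 0.

Output falls from 10 to 0 (the firm shuts down)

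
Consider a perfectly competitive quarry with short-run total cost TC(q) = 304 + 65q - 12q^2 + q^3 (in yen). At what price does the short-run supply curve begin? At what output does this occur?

¥29 per unit, at q = 6

The shutdown price is the minimum of AVC. VC = 65q - 12q^2 + q^3, so AVC = 65 - 12q + q^2.
dAVC/dq = -12 + 2q = 0 gives q = 6. min AVC = 65 - 12·6 + 6^2 = 29.
The firm shuts down for any P below ¥29.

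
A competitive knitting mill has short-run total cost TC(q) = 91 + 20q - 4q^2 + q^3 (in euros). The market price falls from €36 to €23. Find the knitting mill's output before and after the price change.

AVC = 20 - 4q + q^2, minimized at q = 2 where min AVC = €16. MC = 20 - 8q + 3q^2.
With P = €36 above the shutdown price, P = MC gives q = 4.
At P = €23 ≥ min AVC, set P = MC: q = 3. The firm stays open but cuts output.

Output falls from 4 to 3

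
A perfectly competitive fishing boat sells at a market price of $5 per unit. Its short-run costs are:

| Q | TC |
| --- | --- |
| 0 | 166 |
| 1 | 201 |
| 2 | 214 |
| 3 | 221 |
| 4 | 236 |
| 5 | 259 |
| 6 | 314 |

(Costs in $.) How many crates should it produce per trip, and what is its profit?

Compute π = P·Q − TC at each output: Q=0: -166; Q=1: -196; Q=2: -204; Q=3: -206; Q=4: -216; Q=5: -234; Q=6: -284.
Profit is highest at Q = 0. Equivalently, the lowest AVC in the table is 70/4 ≈ $17.50 at Q = 4, and P = $5 falls below it — price never covers variable cost, so the firm shuts down and loses only its fixed cost.

Q = 0 (shut down); profit = -$166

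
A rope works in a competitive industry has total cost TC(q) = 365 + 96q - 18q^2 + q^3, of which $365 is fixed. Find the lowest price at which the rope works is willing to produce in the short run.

The shutdown price is the minimum of AVC. VC = 96q - 18q^2 + q^3, so AVC = 96 - 18q + q^2.
At the minimum of AVC, MC = AVC. MC = 96 - 36q + 3q^2; setting MC = AVC gives 2q^2 - 18q = 0, so q = 9. min AVC = 15.
The firm shuts down for any P below $15.

$15 per unit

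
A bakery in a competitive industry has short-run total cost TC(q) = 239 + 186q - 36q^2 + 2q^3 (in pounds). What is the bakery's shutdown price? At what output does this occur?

The firm shuts down when price falls below the minimum of average variable cost. AVC = VC/q = 186 - 36q + 2q^2.
dAVC/dq = -36 + 4q = 0 gives q = 9. min AVC = 186 - 36·9 + 2·9^2 = 24.
So the shutdown price is £24.

£24 per unit, at q = 9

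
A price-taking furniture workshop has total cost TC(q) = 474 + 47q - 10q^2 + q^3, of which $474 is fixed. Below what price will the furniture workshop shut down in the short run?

$22 per unit

The shutdown price is the minimum of AVC. VC = 47q - 10q^2 + q^3, so AVC = 47 - 10q + q^2.
dAVC/dq = -10 + 2q = 0 gives q = 5. min AVC = 47 - 10·5 + 5^2 = 22.
For P < $22 the firm produces nothing.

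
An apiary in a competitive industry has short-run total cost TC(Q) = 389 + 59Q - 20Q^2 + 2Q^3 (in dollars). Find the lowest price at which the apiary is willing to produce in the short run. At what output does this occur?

The firm shuts down when price falls below the minimum of average variable cost. AVC = VC/Q = 59 - 20Q + 2Q^2.
At the minimum of AVC, MC = AVC. MC = 59 - 40Q + 6Q^2; setting MC = AVC gives 4Q^2 - 20Q = 0, so Q = 5. min AVC = 9.
The firm shuts down for any P below $9.

$9 per unit, at Q = 5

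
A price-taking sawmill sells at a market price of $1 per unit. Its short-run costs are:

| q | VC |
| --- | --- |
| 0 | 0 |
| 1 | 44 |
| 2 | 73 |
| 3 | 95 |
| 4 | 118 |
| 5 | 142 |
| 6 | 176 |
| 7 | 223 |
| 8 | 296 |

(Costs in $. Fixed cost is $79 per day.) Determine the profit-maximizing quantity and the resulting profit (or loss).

Tabulate TR − TC: q=0: -79; q=1: -122; q=2: -150; q=3: -171; q=4: -193; q=5: -216; q=6: -249; q=7: -295; q=8: -367.
Profit is highest at q = 0. Equivalently, the lowest AVC in the table is 142/5 ≈ $28.40 at q = 5, and P = $1 falls below it — price never covers variable cost, so the firm shuts down and loses only its fixed cost.

q = 0 (shut down); profit = -$79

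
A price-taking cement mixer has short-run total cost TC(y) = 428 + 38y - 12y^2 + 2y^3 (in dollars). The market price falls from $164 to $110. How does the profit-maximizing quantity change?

Output falls from 7 to 6

AVC = 38 - 12y + 2y^2, minimized at y = 3 where min AVC = $20. MC = 38 - 24y + 6y^2.
At P = $164 ≥ min AVC, set P = MC on the rising branch: y = 7.
At P = $110 ≥ min AVC, set P = MC: y = 6. The firm stays open but cuts output.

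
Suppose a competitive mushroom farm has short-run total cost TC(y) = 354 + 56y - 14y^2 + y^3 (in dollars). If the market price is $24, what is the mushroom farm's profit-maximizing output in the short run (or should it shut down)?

Strip out fixed cost: VC = 56y - 14y^2 + y^3. Then AVC = 56 - 14y + y^2 and MC = 56 - 28y + 3y^2.
The AVC parabola has its vertex at y = 14/2 = 7, where AVC = 56 - 14·7 + 7^2 = $7.
P = $24 exceeds min AVC = $7, so the firm stays open.
Solving P = MC: 32 - 28y + 3y^2 = 0 ⇒ y = 4/3 or 8. On the upward-sloping branch, y* = 8.
Check: AVC at y = 8 is $8 ≤ P, so revenue covers variable cost.
Profit = P·y − TC = 24·8 − 418 = -$226, a loss, but smaller than the $354 fixed cost the firm would lose by shutting down.

Produce at y = 8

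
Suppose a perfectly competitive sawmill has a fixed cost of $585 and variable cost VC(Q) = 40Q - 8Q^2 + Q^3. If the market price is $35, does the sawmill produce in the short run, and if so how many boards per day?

Produce at Q = 5

From TC, MC = TC'(Q) = 40 - 16Q + 3Q^2 and AVC = VC/Q = 40 - 8Q + Q^2.
The AVC parabola has its vertex at Q = 8/2 = 4, where AVC = 40 - 8·4 + 4^2 = $24.
Because $35 ≥ $24, revenue can cover variable cost; the firm operates.
P = MC gives 5 - 16Q + 3Q^2 = 0, with roots 1/3 and 5. Take the larger (rising MC): Q* = 5.
Check: AVC at Q = 5 is $25 ≤ P, so revenue covers variable cost.
Profit = P·Q − TC = 35·5 − 710 = -$535, a loss, but smaller than the $585 fixed cost the firm would lose by shutting down.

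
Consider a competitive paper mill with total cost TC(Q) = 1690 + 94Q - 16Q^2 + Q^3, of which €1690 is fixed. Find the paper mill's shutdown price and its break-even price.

AVC = 94 - 16Q + Q^2; minimized at Q = 8, giving min AVC = €30. That is the shutdown price.
ATC = 1690/Q + 94 - 16Q + Q^2. Setting dATC/dQ = −1690/Q^2 − 16 + 2Q = 0 gives Q = 13 (since 2·13^3 − 16·13^2 = 1690).
min ATC = 1690/13 + 94 − 16·13 + 13^2 = €185. That is the break-even price.
Between these two prices the firm operates at a loss; above €185 it earns a profit.

Shutdown price = €30; break-even price = €185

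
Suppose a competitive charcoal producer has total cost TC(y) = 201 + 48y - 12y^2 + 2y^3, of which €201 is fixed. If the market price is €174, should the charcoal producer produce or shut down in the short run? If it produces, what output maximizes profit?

Produce at y = 7

From TC, MC = TC'(y) = 48 - 24y + 6y^2 and AVC = VC/y = 48 - 12y + 2y^2.
The AVC parabola has its vertex at y = 12/4 = 3, where AVC = 48 - 12·3 + 2·3^2 = €30.
Because €174 ≥ €30, revenue can cover variable cost; the firm operates.
Set P = MC: 174 = 48 - 24y + 6y^2 → -126 - 24y + 6y^2 = 0. The roots are y = -3 and y = 7; the profit-maximizing output is on the rising part of MC, so y* = 7.
Check: AVC at y = 7 is €62 ≤ P, so revenue covers variable cost.
Profit = P·y − TC = 174·7 − 635 = €583.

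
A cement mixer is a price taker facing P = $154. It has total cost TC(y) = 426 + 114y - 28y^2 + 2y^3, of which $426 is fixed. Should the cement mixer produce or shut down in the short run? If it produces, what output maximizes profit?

Produce at y = 10

Strip out fixed cost: VC = 114y - 28y^2 + 2y^3. Then AVC = 114 - 28y + 2y^2 and MC = 114 - 56y + 6y^2.
AVC is minimized where dAVC/dy = -28 + 4y = 0, at y = 7; min AVC = 114 - 28·7 + 2·7^2 = $16.
Because $154 ≥ $16, revenue can cover variable cost; the firm operates.
Solving P = MC: -40 - 56y + 6y^2 = 0 ⇒ y = -2/3 or 10. On the upward-sloping branch, y* = 10.
Check: AVC at y = 10 is $34 ≤ P, so revenue covers variable cost.
Profit = P·y − TC = 154·10 − 766 = $774.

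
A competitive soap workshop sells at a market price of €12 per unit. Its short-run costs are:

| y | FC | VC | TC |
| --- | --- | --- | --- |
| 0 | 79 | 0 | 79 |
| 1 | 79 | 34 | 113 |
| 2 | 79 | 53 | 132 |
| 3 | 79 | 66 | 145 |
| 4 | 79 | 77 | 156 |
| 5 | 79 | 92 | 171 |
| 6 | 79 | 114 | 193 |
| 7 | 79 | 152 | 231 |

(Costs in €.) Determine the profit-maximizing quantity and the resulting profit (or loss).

Profit at each row (π = 12y − TC): y=0: -79; y=1: -101; y=2: -108; y=3: -109; y=4: -108; y=5: -111; y=6: -121; y=7: -147.
Profit is highest at y = 0. Equivalently, the lowest AVC in the table is 92/5 ≈ €18.40 at y = 5, and P = €12 falls below it — price never covers variable cost, so the firm shuts down and loses only its fixed cost.

y = 0 (shut down); profit = -€79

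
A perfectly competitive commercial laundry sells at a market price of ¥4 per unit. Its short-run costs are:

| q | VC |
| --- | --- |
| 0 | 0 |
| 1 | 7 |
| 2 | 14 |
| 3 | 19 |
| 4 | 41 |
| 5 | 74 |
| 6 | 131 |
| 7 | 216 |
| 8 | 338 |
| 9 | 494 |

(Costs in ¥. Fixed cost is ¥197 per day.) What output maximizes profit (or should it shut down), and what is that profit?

Profit at each row (π = 4q − TC): q=0: -197; q=1: -200; q=2: -203; q=3: -204; q=4: -222; q=5: -251; q=6: -304; q=7: -385; q=8: -503; q=9: -655.
Profit is highest at q = 0. Equivalently, the lowest AVC in the table is 19/3 ≈ ¥6.33 at q = 3, and P = ¥4 falls below it — price never covers variable cost, so the firm shuts down and loses only its fixed cost.

q = 0 (shut down); profit = -¥197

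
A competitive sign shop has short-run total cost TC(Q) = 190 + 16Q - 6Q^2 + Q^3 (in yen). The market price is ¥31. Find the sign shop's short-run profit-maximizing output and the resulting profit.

Profit = -¥90 at Q = 5

AVC = 16 - 6Q + Q^2; min AVC = ¥7 at Q = 3. Since P = ¥31 ≥ min AVC, the firm produces.
MC = 16 - 12Q + 3Q^2. Setting P = MC and taking the root on the rising branch gives Q* = 5.
TR = 31·5 = 155. TC = 190 + 55 = 245. Profit = 155 − 245 = -¥90.
That loss of ¥90 beats the ¥190 the firm would lose by shutting down; producing recovers ¥100 of fixed cost.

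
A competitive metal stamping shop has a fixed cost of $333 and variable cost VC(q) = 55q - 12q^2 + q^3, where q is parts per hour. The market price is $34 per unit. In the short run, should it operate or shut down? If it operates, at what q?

Variable cost is VC = 55q - 12q^2 + q^3, so AVC = VC/q = 55 - 12q + q^2 and MC = dTC/dq = 55 - 24q + 3q^2.
AVC is minimized where dAVC/dq = -12 + 2q = 0, at q = 6; min AVC = 55 - 12·6 + 6^2 = $19.
Because $34 ≥ $19, revenue can cover variable cost; the firm operates.
P = MC gives 21 - 24q + 3q^2 = 0, with roots 1 and 7. Take the larger (rising MC): q* = 7.
Check: AVC at q = 7 is $20 ≤ P, so revenue covers variable cost.
Profit = P·q − TC = 34·7 − 473 = -$235, a loss, but smaller than the $333 fixed cost the firm would lose by shutting down.

Produce at q = 7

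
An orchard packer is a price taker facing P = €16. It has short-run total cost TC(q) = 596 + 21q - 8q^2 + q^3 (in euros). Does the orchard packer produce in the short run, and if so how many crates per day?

From TC, MC = TC'(q) = 21 - 16q + 3q^2 and AVC = VC/q = 21 - 8q + q^2.
The AVC parabola has its vertex at q = 8/2 = 4, where AVC = 21 - 8·4 + 4^2 = €5.
P = €16 exceeds min AVC = €5, so the firm stays open.
Solving P = MC: 5 - 16q + 3q^2 = 0 ⇒ q = 1/3 or 5. On the upward-sloping branch, q* = 5.
Check: AVC at q = 5 is €6 ≤ P, so revenue covers variable cost.
Profit = P·q − TC = 16·5 − 626 = -€546, a loss, but smaller than the €596 fixed cost the firm would lose by shutting down.

Produce at q = 5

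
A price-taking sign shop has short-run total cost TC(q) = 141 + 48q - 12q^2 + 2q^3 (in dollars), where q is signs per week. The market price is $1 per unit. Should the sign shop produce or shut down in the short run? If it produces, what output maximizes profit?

Shut down

From TC, MC = TC'(q) = 48 - 24q + 6q^2 and AVC = VC/q = 48 - 12q + 2q^2.
AVC hits its minimum where MC = AVC, at q = 3, giving min AVC = 48 - 12·3 + 2·3^2 = $30.
With P < min AVC ($1 < $30), every unit sold adds to the loss.
Shutting down limits the loss to fixed cost, $141.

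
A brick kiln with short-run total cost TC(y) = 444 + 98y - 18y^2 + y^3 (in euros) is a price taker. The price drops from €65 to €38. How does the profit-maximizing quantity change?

Output falls from 11 to 10

MC = 98 - 36y + 3y^2; the shutdown threshold is min AVC = €17 (at y = 9).
At P = €65 ≥ min AVC, set P = MC on the rising branch: y = 11.
At P = €38 ≥ min AVC, set P = MC: y = 10. The firm stays open but cuts output.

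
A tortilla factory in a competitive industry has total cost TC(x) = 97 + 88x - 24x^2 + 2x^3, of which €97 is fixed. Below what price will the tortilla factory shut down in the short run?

Short-run supply begins at min AVC. From VC = 88x - 24x^2 + 2x^3, AVC = 88 - 24x + 2x^2.
At the minimum of AVC, MC = AVC. MC = 88 - 48x + 6x^2; setting MC = AVC gives 4x^2 - 24x = 0, so x = 6. min AVC = 16.
The firm shuts down for any P below €16.

€16 per unit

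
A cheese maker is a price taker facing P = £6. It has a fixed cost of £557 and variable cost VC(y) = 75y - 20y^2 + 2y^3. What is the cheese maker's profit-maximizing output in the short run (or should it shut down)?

From TC, MC = TC'(y) = 75 - 40y + 6y^2 and AVC = VC/y = 75 - 20y + 2y^2.
AVC is minimized where dAVC/dy = -20 + 4y = 0, at y = 5; min AVC = 75 - 20·5 + 2·5^2 = £25.
Since P = £6 < min AVC = £25, price fails to cover variable cost at any output.
Shutting down limits the loss to fixed cost, £557.

Shut down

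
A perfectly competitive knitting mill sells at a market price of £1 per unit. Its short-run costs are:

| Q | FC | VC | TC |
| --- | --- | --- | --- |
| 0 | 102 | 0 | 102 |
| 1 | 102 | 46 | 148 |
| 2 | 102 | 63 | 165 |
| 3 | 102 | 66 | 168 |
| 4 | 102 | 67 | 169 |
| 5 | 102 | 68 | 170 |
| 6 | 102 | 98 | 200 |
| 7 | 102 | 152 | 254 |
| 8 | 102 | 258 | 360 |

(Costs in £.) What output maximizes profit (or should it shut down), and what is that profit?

Profit at each row (π = 1Q − TC): Q=0: -102; Q=1: -147; Q=2: -163; Q=3: -165; Q=4: -165; Q=5: -165; Q=6: -194; Q=7: -247; Q=8: -352.
Profit is highest at Q = 0. Equivalently, the lowest AVC in the table is 68/5 ≈ £13.60 at Q = 5, and P = £1 falls below it — price never covers variable cost, so the firm shuts down and loses only its fixed cost.

Q = 0 (shut down); profit = -£102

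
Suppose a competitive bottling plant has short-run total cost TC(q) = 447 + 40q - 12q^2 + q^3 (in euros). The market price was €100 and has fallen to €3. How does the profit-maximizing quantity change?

Output falls from 10 to 0 (the firm shuts down)

AVC = 40 - 12q + q^2, minimized at q = 6 where min AVC = €4. MC = 40 - 24q + 3q^2.
With P = €100 above the shutdown price, P = MC gives q = 10.
At P = €3 < min AVC = €4, price no longer covers variable cost at any output, so the firm shuts down: q = 0.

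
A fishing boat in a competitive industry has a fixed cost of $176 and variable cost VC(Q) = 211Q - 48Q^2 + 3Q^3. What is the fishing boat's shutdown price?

$19 per unit

Short-run supply begins at min AVC. From VC = 211Q - 48Q^2 + 3Q^3, AVC = 211 - 48Q + 3Q^2.
dAVC/dQ = -48 + 6Q = 0 gives Q = 8. min AVC = 211 - 48·8 + 3·8^2 = 19.
For P < $19 the firm produces nothing.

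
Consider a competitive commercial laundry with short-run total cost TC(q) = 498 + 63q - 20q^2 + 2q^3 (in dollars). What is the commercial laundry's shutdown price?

$13 per unit

The shutdown price is the minimum of AVC. VC = 63q - 20q^2 + 2q^3, so AVC = 63 - 20q + 2q^2.
dAVC/dq = -20 + 4q = 0 gives q = 5. min AVC = 63 - 20·5 + 2·5^2 = 13.
For P < $13 the firm produces nothing.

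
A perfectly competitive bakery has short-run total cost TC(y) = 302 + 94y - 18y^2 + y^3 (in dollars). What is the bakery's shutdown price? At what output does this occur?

$13 per unit, at y = 9

The firm shuts down when price falls below the minimum of average variable cost. AVC = VC/y = 94 - 18y + y^2.
At the minimum of AVC, MC = AVC. MC = 94 - 36y + 3y^2; setting MC = AVC gives 2y^2 - 18y = 0, so y = 9. min AVC = 13.
So the shutdown price is $13.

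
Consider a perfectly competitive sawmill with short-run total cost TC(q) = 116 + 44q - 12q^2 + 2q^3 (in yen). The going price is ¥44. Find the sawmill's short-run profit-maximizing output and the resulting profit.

AVC = 44 - 12q + 2q^2; min AVC = ¥26 at q = 3. Since P = ¥44 ≥ min AVC, the firm produces.
MC = 44 - 24q + 6q^2. Setting P = MC and taking the root on the rising branch gives q* = 4.
TR = 44·4 = 176. TC = 116 + 112 = 228. Profit = 176 − 228 = -¥52.
That loss of ¥52 beats the ¥116 the firm would lose by shutting down; producing recovers ¥64 of fixed cost.

Profit = -¥52 at q = 4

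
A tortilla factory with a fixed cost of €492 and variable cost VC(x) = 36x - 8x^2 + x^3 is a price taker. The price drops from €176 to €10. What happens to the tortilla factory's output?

Output falls from 10 to 0 (the firm shuts down)

MC = 36 - 16x + 3x^2; the shutdown threshold is min AVC = €20 (at x = 4).
With P = €176 above the shutdown price, P = MC gives x = 10.
At P = €10 < min AVC = €20, price no longer covers variable cost at any output, so the firm shuts down: x = 0.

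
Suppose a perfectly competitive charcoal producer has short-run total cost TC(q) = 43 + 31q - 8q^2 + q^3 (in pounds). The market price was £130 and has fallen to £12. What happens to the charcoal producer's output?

AVC = 31 - 8q + q^2, minimized at q = 4 where min AVC = £15. MC = 31 - 16q + 3q^2.
At P = £130 ≥ min AVC, set P = MC on the rising branch: q = 9.
At P = £12 < min AVC = £15, price no longer covers variable cost at any output, so the firm shuts down: q = 0.

Output falls from 9 to 0 (the firm shuts down)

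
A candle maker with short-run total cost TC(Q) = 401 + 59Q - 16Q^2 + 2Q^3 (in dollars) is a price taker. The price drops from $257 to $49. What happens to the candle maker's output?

MC = 59 - 32Q + 6Q^2; the shutdown threshold is min AVC = $27 (at Q = 4).
At P = $257 ≥ min AVC, set P = MC on the rising branch: Q = 9.
At P = $49 ≥ min AVC, set P = MC: Q = 5. The firm stays open but cuts output.

Output falls from 9 to 5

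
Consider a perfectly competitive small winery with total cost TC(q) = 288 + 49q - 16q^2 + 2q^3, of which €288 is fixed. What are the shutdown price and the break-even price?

Shutdown price = min AVC. AVC = 49 - 16q + 2q^2, with vertex at q = 4 and minimum €17.
ATC = 288/q + 49 - 16q + 2q^2. Setting dATC/dq = −288/q^2 − 16 + 4q = 0 gives q = 6 (since 4·6^3 − 16·6^2 = 288).
min ATC = 288/6 + 49 − 16·6 + 2·6^2 = €73. That is the break-even price.
Between these two prices the firm operates at a loss; above €73 it earns a profit.

Shutdown price = €17; break-even price = €73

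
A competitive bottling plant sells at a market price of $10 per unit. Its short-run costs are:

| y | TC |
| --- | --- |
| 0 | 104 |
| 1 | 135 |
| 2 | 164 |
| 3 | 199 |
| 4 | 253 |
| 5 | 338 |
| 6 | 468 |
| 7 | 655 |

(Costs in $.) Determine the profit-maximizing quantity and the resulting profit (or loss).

Profit at each row (π = 10y − TC): y=0: -104; y=1: -125; y=2: -144; y=3: -169; y=4: -213; y=5: -288; y=6: -408; y=7: -585.
Profit is highest at y = 0. Equivalently, the lowest AVC in the table is 60/2 ≈ $30 at y = 2, and P = $10 falls below it — price never covers variable cost, so the firm shuts down and loses only its fixed cost.

y = 0 (shut down); profit = -$104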